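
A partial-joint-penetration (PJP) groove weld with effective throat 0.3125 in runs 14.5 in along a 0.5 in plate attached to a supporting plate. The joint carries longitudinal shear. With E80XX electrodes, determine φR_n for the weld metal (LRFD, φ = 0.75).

E80XX → F_EXX = 80 ksi.
Effective throat (given) t_e = 0.3125 in.
A_we = 0.3125 × 14.5 = 4.531 in².
F_nw = 0.6 F_EXX = 48 ksi.
φR_n = 0.75 × 48 × 4.531 = 163.1 kips.

φR_n ≈ 163 kips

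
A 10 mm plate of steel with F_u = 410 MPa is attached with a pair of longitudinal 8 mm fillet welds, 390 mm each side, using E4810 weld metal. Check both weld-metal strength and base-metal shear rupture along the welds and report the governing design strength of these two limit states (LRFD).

E48XX → F_EXX = 480 MPa.
t_e = 0.707 × 8 = 5.656 mm; L = 780 mm.
Weld metal: φR_n = 0.75 × 0.6 × 480 × 5.656 × 780 × 10⁻³ = 952.9 kN.
Base metal (shear rupture): φR_n = 0.75 × 0.6 × 410 × 10 × 780 × 10⁻³ = 1439 kN.
Governing: weld metal.

φR_n ≈ 953 kN (weld metal governs)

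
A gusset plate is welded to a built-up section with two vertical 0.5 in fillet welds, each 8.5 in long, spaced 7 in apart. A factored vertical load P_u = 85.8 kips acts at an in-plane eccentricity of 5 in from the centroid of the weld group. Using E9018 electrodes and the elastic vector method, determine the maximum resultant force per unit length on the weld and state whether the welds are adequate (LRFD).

E90XX → F_EXX = 90 ksi.
Total weld length L_w = 17 in. Treat welds as unit-width lines.
Polar moment about centroid: J = 2[d³/12 + d(b/2)²] = 2[8.5³/12 + 8.5×3.5²] = 310.6 in³.
Direct shear f_v = P/L_w = 85.8 / 17 = 5.047 kip/in (vertical).
Torsion M = P·e = 85.8 × 5 = 429 kip·in.
Critical point at (x, y) = (3.5, 4.25) from centroid. f_tx = M·y/J = 5.87 kip/in; f_ty = M·x/J = 4.834 kip/in.
Resultant f_max = √[f_tx² + (f_v + f_ty)²] = √[5.87² + (5.047 + 4.834)²] = 11.49 kip/in.
Capacity per unit length: φr_n = 0.75 × 0.6 × 90 × (0.707 × 0.5) = 14.32 kip/in.
11.49 ≤ 14.32 → adequate.

f_max ≈ 11.5 kip/in; adequate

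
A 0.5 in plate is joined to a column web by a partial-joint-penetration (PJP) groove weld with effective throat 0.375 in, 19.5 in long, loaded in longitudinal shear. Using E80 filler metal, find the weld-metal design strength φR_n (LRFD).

E80XX → F_EXX = 80 ksi.
Effective throat (given) t_e = 0.375 in.
A_we = 0.375 × 19.5 = 7.312 in².
F_nw = 0.6 F_EXX = 48 ksi.
φR_n = 0.75 × 48 × 7.312 = 263.2 kips.

φR_n ≈ 263 kips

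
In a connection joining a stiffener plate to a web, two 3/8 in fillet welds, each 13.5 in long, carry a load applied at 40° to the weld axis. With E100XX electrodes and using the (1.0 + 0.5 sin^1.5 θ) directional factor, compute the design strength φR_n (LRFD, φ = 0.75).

E100XX → F_EXX = 100 ksi.
t_e = 0.707 × 0.375 = 0.2651 in; A_we = 0.2651 × 27 = 7.158 in².
Directional factor: 1.0 + 0.5 sin^1.5(40°) = 1.258.
F_nw = 0.6 × 100 × 1.258 = 75.46 ksi.
φR_n = 0.75 × 75.46 × 7.158 = 405.1 kips.

φR_n ≈ 405 kips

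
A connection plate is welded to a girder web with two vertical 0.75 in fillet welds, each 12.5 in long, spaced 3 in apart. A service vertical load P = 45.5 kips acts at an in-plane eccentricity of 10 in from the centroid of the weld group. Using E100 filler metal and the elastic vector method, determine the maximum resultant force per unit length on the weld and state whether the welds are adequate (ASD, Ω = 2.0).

E100XX → F_EXX = 100 ksi.
Total weld length L_w = 25 in. Treat welds as unit-width lines.
Polar moment about centroid: J = 2[d³/12 + d(b/2)²] = 2[12.5³/12 + 12.5×1.5²] = 381.8 in³.
Direct shear f_v = P/L_w = 45.5 / 25 = 1.82 kip/in (vertical).
Torsion M = P·e = 45.5 × 10 = 455 kip·in.
Critical point at (x, y) = (1.5, 6.25) from centroid. f_tx = M·y/J = 7.449 kip/in; f_ty = M·x/J = 1.788 kip/in.
Resultant f_max = √[f_tx² + (f_v + f_ty)²] = √[7.449² + (1.82 + 1.788)²] = 8.277 kip/in.
Capacity per unit length: r_n/Ω = (1/2.0) × 0.6 × 100 × (0.707 × 0.75) = 15.91 kip/in.
8.277 ≤ 15.91 → adequate.

f_max ≈ 8.28 kip/in; adequate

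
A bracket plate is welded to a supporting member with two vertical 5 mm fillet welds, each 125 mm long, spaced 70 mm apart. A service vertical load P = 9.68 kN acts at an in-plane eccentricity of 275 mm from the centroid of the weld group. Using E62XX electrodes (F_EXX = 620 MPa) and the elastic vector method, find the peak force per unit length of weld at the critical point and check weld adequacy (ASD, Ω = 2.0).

Total weld length L_w = 250 mm. Treat welds as unit-width lines.
Polar moment about centroid: J = 2[d³/12 + d(b/2)²] = 2[125³/12 + 125×35²] = 631800 mm³.
Direct shear f_v = P/L_w = 9.68×10³ / 250 = 38.72 N/mm (vertical).
Torsion M = P·e = 9.68×10³ × 275 = 2662000 N·mm.
Critical point at (x, y) = (35, 62.5) from centroid. f_tx = M·y/J = 263.3 N/mm; f_ty = M·x/J = 147.5 N/mm.
Resultant f_max = √[f_tx² + (f_v + f_ty)²] = √[263.3² + (38.72 + 147.5)²] = 322.5 N/mm.
Capacity per unit length: r_n/Ω = (1/2.0) × 0.6 × 620 × (0.707 × 5) = 657.5 N/mm.
322.5 ≤ 657.5 → adequate.

f_max ≈ 323 N/mm; adequate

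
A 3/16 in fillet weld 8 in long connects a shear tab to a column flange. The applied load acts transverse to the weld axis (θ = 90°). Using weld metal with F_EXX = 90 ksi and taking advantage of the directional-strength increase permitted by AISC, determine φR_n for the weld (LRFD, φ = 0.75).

φR_n ≈ 64.4 kip

t_e = 0.707 × 0.1875 = 0.1326 in; A_we = 0.1326 × 8 = 1.06 in².
Directional factor: 1.0 + 0.5 sin^1.5(90°) = 1.5.
F_nw = 0.6 × 90 × 1.5 = 81 ksi.
φR_n = 0.75 × 81 × 1.06 = 64.43 kip.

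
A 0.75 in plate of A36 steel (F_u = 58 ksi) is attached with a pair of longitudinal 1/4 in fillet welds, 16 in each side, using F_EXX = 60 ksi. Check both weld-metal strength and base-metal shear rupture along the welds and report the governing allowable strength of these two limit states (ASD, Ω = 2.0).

t_e = 0.707 × 0.25 = 0.1767 in; L = 32 in.
Weld metal: R_n/Ω = (1/2.0) × 0.6 × 60 × 0.1767 × 32 = 101.8 kips.
Base metal (shear rupture): R_n/Ω = (1/2.0) × 0.6 × 58 × 0.75 × 32 = 417.6 kips.
Governing: weld metal.

R_n/Ω ≈ 102 kips (weld metal governs)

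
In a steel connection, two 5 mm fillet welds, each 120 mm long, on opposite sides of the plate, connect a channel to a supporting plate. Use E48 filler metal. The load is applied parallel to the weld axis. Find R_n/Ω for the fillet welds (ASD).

E48XX → F_EXX = 480 MPa.
Effective throat t_e = 0.707 × 5 = 3.535 mm.
Total length L = 240 mm; A_we = 3.535 × 240 = 848.4 mm².
F_nw = 0.6 F_EXX = 0.6 × 480 = 288 MPa.
R_n = 288 × 848.4 × 10⁻³ = 244.3 kN; R_n/Ω = 244.3/2.0 = 122.2 kN.

R_n/Ω ≈ 122 kN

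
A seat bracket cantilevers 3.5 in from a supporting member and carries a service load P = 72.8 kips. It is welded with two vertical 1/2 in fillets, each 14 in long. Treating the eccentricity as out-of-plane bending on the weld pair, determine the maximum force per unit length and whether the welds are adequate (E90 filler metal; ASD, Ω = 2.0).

E90XX → F_EXX = 90 ksi.
L_w = 2 × 14 = 28 in; section modulus (unit throat) S = 2 × L²/6 = 65.33 in².
Direct shear f_v = P/L_w = 72.8/28 = 2.6 kip/in.
Moment M = P × e = 72.8 × 3.5 = 254.8 kip·in; bending f_b = M/S = 3.9 kip/in.
f_max = √(f_v² + f_b²) = √(2.6² + 3.9²) = 4.687 kip/in.
r_n/Ω = (1/2.0) × 0.6 × 90 × (0.707 × 0.5) = 9.544 kip/in → adequate.

f_max ≈ 4.69 kip/in; adequate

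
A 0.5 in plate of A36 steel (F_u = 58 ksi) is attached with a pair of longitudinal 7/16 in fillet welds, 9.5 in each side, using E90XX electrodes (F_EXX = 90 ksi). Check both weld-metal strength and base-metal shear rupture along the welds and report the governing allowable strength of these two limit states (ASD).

t_e = 0.707 × 0.4375 = 0.3093 in; L = 19 in.
Weld metal: R_n/Ω = (1/2.0) × 0.6 × 90 × 0.3093 × 19 = 158.7 kip.
Base metal (shear rupture): R_n/Ω = (1/2.0) × 0.6 × 58 × 0.5 × 19 = 165.3 kip.
Governing: weld metal.

R_n/Ω ≈ 159 kip (weld metal governs)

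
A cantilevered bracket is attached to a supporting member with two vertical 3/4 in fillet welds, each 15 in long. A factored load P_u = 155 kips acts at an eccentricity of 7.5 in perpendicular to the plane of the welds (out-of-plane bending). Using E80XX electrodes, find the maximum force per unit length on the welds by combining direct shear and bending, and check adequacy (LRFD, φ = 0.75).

f_max ≈ 16.3 kip/in; adequate

E80XX → F_EXX = 80 ksi.
L_w = 2 × 15 = 30 in; section modulus (unit throat) S = 2 × L²/6 = 75 in².
Direct shear f_v = P/L_w = 155/30 = 5.167 kip/in.
Moment M = P × e = 155 × 7.5 = 1162.5 kip·in; bending f_b = M/S = 15.5 kip/in.
f_max = √(f_v² + f_b²) = √(5.167² + 15.5²) = 16.34 kip/in.
φr_n = 0.75 × 0.6 × 80 × (0.707 × 0.75) = 19.09 kip/in → adequate.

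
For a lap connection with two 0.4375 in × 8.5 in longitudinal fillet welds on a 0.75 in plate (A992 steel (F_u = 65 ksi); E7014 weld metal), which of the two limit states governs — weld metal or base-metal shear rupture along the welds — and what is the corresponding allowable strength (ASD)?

E70XX → F_EXX = 70 ksi.
t_e = 0.707 × 0.4375 = 0.3093 in; L = 17 in.
Weld metal: R_n/Ω = (1/2.0) × 0.6 × 70 × 0.3093 × 17 = 110.4 kips.
Base metal (shear rupture): R_n/Ω = (1/2.0) × 0.6 × 65 × 0.75 × 17 = 248.6 kips.
Governing: weld metal.

R_n/Ω ≈ 110 kips (weld metal governs)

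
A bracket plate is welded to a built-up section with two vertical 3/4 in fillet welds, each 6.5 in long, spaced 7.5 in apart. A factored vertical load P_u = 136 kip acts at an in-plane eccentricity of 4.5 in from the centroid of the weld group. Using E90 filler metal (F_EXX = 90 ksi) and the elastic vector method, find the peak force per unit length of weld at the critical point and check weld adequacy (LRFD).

Total weld length L_w = 13 in. Treat welds as unit-width lines.
Polar moment about centroid: J = 2[d³/12 + d(b/2)²] = 2[6.5³/12 + 6.5×3.75²] = 228.6 in³.
Direct shear f_v = P/L_w = 136 / 13 = 10.46 kip/in (vertical).
Torsion M = P·e = 136 × 4.5 = 612 kip·in.
Critical point at (x, y) = (3.75, 3.25) from centroid. f_tx = M·y/J = 8.701 kip/in; f_ty = M·x/J = 10.04 kip/in.
Resultant f_max = √[f_tx² + (f_v + f_ty)²] = √[8.701² + (10.46 + 10.04)²] = 22.27 kip/in.
Capacity per unit length: φr_n = 0.75 × 0.6 × 90 × (0.707 × 0.75) = 21.48 kip/in.
22.27 > 21.48 → NOT adequate.

f_max ≈ 22.3 kip/in; NOT adequate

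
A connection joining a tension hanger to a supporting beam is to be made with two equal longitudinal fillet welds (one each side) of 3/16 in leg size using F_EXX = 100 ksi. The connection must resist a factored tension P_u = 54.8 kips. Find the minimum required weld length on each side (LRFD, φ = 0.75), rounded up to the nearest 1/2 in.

L = 5 in on each side

Throat t_e = 0.707 × 0.1875 = 0.1326 in.
φr_n = 0.75 × 0.6 × 100 × 0.1326 = 5.965 kips/in.
L_req = P_u / φr_n = 54.8 / 5.965 = 9.186 in total.
Per side: 9.186 / 2 = 4.593 in.
Round up → use L = 5 in on each side.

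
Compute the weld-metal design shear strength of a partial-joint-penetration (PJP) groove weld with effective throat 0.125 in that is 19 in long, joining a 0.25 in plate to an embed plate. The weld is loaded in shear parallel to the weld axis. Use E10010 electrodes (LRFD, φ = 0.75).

E100XX → F_EXX = 100 ksi.
Effective throat (given) t_e = 0.125 in.
A_we = 0.125 × 19 = 2.375 in².
F_nw = 0.6 F_EXX = 60 ksi.
φR_n = 0.75 × 60 × 2.375 = 106.9 kips.

φR_n ≈ 107 kips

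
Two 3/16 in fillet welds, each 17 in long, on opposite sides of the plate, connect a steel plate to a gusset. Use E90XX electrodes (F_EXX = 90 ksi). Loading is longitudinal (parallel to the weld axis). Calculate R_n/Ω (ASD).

R_n/Ω ≈ 122 kip

Effective throat t_e = 0.707 × 0.1875 = 0.1326 in.
Total length L = 34 in; A_we = 0.1326 × 34 = 4.507 in².
F_nw = 0.6 F_EXX = 0.6 × 90 = 54 ksi.
R_n = 54 × 4.507 = 243.4 kip; R_n/Ω = 243.4/2.0 = 121.7 kip.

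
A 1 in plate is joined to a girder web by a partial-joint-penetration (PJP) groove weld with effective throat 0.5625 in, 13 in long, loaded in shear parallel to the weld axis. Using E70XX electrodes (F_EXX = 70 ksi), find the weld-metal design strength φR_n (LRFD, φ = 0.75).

φR_n ≈ 230 kip

Effective throat (given) t_e = 0.5625 in.
A_we = 0.5625 × 13 = 7.312 in².
F_nw = 0.6 F_EXX = 42 ksi.
φR_n = 0.75 × 42 × 7.312 = 230.3 kip.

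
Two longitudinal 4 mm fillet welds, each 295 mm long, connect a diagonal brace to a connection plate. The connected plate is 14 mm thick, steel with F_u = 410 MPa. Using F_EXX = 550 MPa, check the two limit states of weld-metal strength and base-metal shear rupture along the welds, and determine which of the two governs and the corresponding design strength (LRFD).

t_e = 0.707 × 4 = 2.828 mm; L = 590 mm.
Weld metal: φR_n = 0.75 × 0.6 × 550 × 2.828 × 590 × 10⁻³ = 413 kN.
Base metal (shear rupture): φR_n = 0.75 × 0.6 × 410 × 14 × 590 × 10⁻³ = 1524 kN.
Governing: weld metal.

φR_n ≈ 413 kN (weld metal governs)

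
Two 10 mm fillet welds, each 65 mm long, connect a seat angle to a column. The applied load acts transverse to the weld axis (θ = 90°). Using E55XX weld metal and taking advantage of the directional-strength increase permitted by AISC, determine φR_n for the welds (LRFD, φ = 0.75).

φR_n ≈ 341 kN

E55XX → F_EXX = 550 MPa.
t_e = 0.707 × 10 = 7.07 mm; A_we = 7.07 × 130 = 919.1 mm².
Directional factor: 1.0 + 0.5 sin^1.5(90°) = 1.5.
F_nw = 0.6 × 550 × 1.5 = 495 MPa.
φR_n = 0.75 × 495 × 919.1 × 10⁻³ = 341.2 kN.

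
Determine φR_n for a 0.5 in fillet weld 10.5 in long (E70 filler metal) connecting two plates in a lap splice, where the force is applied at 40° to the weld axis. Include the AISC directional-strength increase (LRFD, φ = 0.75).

E70XX → F_EXX = 70 ksi.
t_e = 0.707 × 0.5 = 0.3535 in; A_we = 0.3535 × 10.5 = 3.712 in².
Directional factor: 1.0 + 0.5 sin^1.5(40°) = 1.258.
F_nw = 0.6 × 70 × 1.258 = 52.82 ksi.
φR_n = 0.75 × 52.82 × 3.712 = 147 kip.

φR_n ≈ 147 kip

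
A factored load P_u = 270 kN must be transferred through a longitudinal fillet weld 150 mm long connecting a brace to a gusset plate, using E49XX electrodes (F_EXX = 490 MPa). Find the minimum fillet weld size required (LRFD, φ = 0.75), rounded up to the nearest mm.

Total weld length L = 150 mm.
Required throat t_e = P_u / (φ × 0.6 F_EXX × L) = 270 / (0.75 × 0.6 × 490 × 150 × 10⁻³) = 8.163 mm.
Required leg w = t_e / 0.707 = 11.55 mm → use 12 mm.

w = 12 mm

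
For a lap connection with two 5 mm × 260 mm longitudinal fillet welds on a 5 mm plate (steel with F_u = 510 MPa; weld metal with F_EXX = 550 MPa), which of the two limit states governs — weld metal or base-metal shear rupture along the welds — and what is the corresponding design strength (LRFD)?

t_e = 0.707 × 5 = 3.535 mm; L = 520 mm.
Weld metal: φR_n = 0.75 × 0.6 × 550 × 3.535 × 520 × 10⁻³ = 455 kN.
Base metal (shear rupture): φR_n = 0.75 × 0.6 × 510 × 5 × 520 × 10⁻³ = 596.7 kN.
Governing: weld metal.

φR_n ≈ 455 kN (weld metal governs)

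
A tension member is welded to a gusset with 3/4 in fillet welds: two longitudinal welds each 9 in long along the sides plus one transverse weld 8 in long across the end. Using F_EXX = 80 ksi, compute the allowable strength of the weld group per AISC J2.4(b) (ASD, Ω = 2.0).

t_e = 0.707 × 0.75 = 0.5302 in.
R_nwl = 0.6 × 80 × 0.5302 × 18 = 458.1 kip (longitudinal, 2 welds).
R_nwt = 0.6 × 80 × 0.5302 × 8 = 203.6 kip (transverse, base value).
(i) R_nwl + R_nwt = 661.8 kip; (ii) 0.85 R_nwl + 1.5 R_nwt = 694.8 kip.
R_n = max = 694.8 kip [governs: (ii)]; R_n/Ω = 347.4 kip.

R_n/Ω ≈ 347 kip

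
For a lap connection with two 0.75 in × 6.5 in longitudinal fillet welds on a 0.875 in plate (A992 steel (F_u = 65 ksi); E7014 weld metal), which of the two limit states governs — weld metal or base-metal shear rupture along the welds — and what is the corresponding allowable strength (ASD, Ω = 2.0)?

E70XX → F_EXX = 70 ksi.
t_e = 0.707 × 0.75 = 0.5302 in; L = 13 in.
Weld metal: R_n/Ω = (1/2.0) × 0.6 × 70 × 0.5302 × 13 = 144.8 kips.
Base metal (shear rupture): R_n/Ω = (1/2.0) × 0.6 × 65 × 0.875 × 13 = 221.8 kips.
Governing: weld metal.

R_n/Ω ≈ 145 kips (weld metal governs)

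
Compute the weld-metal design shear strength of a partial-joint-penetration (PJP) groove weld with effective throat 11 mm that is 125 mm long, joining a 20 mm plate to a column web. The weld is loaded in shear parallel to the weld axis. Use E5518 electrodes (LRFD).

φR_n ≈ 340 kN

E55XX → F_EXX = 550 MPa.
Effective throat (given) t_e = 11 mm.
A_we = 11 × 125 = 1375 mm².
F_nw = 0.6 F_EXX = 330 MPa.
φR_n = 0.75 × 330 × 1375 × 10⁻³ = 340.3 kN.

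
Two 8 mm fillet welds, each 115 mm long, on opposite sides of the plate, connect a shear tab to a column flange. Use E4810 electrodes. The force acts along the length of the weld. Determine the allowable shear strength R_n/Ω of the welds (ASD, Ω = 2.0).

E48XX → F_EXX = 480 MPa.
Effective throat t_e = 0.707 × 8 = 5.656 mm.
Total length L = 230 mm; A_we = 5.656 × 230 = 1301 mm².
F_nw = 0.6 F_EXX = 0.6 × 480 = 288 MPa.
R_n = 288 × 1301 × 10⁻³ = 374.7 kN; R_n/Ω = 374.7/2.0 = 187.3 kN.

R_n/Ω ≈ 187 kN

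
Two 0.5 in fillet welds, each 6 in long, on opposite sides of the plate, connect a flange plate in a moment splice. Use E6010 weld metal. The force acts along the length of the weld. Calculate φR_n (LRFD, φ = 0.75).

φR_n ≈ 115 kip

E60XX → F_EXX = 60 ksi.
Effective throat t_e = 0.707 × 0.5 = 0.3535 in.
Total length L = 12 in; A_we = 0.3535 × 12 = 4.242 in².
F_nw = 0.6 F_EXX = 0.6 × 60 = 36 ksi.
φR_n = 0.75 × 36 × 4.242 = 114.5 kip.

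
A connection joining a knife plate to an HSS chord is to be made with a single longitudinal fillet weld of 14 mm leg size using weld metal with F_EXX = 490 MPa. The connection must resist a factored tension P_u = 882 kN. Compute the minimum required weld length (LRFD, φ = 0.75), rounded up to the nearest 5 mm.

L = 405 mm

Throat t_e = 0.707 × 14 = 9.898 mm.
φr_n = 0.75 × 0.6 × 490 × 9.898 × 10⁻³ = 2.183 kN/mm.
L_req = P_u / φr_n = 882 / 2.183 = 404.1 mm total.
Round up → use L = 405 mm.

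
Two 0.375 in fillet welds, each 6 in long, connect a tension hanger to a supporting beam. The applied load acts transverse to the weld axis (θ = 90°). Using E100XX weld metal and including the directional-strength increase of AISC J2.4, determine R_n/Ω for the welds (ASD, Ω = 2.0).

E100XX → F_EXX = 100 ksi.
t_e = 0.707 × 0.375 = 0.2651 in; A_we = 0.2651 × 12 = 3.181 in².
Directional factor: 1.0 + 0.5 sin^1.5(90°) = 1.5.
F_nw = 0.6 × 100 × 1.5 = 90 ksi.
R_n/Ω = (90 × 3.181) / 2.0 = 143.2 kips.

R_n/Ω ≈ 143 kips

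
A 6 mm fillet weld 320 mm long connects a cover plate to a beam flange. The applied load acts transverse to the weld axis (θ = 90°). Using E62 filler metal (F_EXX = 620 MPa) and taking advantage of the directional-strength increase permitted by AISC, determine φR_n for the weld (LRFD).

φR_n ≈ 568 kN

t_e = 0.707 × 6 = 4.242 mm; A_we = 4.242 × 320 = 1357 mm².
Directional factor: 1.0 + 0.5 sin^1.5(90°) = 1.5.
F_nw = 0.6 × 620 × 1.5 = 558 MPa.
φR_n = 0.75 × 558 × 1357 × 10⁻³ = 568.1 kN.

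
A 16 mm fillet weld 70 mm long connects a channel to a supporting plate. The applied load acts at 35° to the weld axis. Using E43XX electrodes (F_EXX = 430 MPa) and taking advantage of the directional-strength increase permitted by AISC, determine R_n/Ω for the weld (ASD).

t_e = 0.707 × 16 = 11.31 mm; A_we = 11.31 × 70 = 791.8 mm².
Directional factor: 1.0 + 0.5 sin^1.5(35°) = 1.217.
F_nw = 0.6 × 430 × 1.217 = 314 MPa.
R_n/Ω = (314 × 791.8) / 2.0 × 10⁻³ = 124.3 kN.

R_n/Ω ≈ 124 kN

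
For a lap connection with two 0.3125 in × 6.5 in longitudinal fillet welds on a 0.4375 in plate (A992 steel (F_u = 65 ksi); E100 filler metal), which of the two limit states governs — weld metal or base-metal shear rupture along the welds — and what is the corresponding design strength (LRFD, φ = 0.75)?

φR_n ≈ 129 kips (weld metal governs)

E100XX → F_EXX = 100 ksi.
t_e = 0.707 × 0.3125 = 0.2209 in; L = 13 in.
Weld metal: φR_n = 0.75 × 0.6 × 100 × 0.2209 × 13 = 129.2 kips.
Base metal (shear rupture): φR_n = 0.75 × 0.6 × 65 × 0.4375 × 13 = 166.4 kips.
Governing: weld metal.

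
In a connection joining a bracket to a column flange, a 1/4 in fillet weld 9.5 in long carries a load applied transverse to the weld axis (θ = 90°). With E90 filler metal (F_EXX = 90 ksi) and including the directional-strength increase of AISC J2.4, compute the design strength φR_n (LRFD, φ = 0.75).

t_e = 0.707 × 0.25 = 0.1767 in; A_we = 0.1767 × 9.5 = 1.679 in².
Directional factor: 1.0 + 0.5 sin^1.5(90°) = 1.5.
F_nw = 0.6 × 90 × 1.5 = 81 ksi.
φR_n = 0.75 × 81 × 1.679 = 102 kips.

φR_n ≈ 102 kips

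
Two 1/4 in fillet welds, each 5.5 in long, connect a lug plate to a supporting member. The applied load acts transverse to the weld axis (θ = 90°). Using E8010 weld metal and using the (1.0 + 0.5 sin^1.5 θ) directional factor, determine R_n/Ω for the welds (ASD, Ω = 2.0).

R_n/Ω ≈ 70 kips

E80XX → F_EXX = 80 ksi.
t_e = 0.707 × 0.25 = 0.1767 in; A_we = 0.1767 × 11 = 1.944 in².
Directional factor: 1.0 + 0.5 sin^1.5(90°) = 1.5.
F_nw = 0.6 × 80 × 1.5 = 72 ksi.
R_n/Ω = (72 × 1.944) / 2.0 = 69.99 kips.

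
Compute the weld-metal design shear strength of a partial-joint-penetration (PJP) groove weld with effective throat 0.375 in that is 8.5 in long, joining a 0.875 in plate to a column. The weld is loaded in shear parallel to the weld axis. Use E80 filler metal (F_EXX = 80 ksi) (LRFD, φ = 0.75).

Effective throat (given) t_e = 0.375 in.
A_we = 0.375 × 8.5 = 3.188 in².
F_nw = 0.6 F_EXX = 48 ksi.
φR_n = 0.75 × 48 × 3.188 = 114.8 kip.

φR_n ≈ 115 kip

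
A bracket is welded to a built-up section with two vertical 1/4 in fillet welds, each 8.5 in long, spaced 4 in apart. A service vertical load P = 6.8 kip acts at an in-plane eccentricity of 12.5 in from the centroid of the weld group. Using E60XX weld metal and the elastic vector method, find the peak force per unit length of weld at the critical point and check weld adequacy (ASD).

f_max ≈ 2.54 kip/in; adequate

E60XX → F_EXX = 60 ksi.
Total weld length L_w = 17 in. Treat welds as unit-width lines.
Polar moment about centroid: J = 2[d³/12 + d(b/2)²] = 2[8.5³/12 + 8.5×2²] = 170.4 in³.
Direct shear f_v = P/L_w = 6.8 / 17 = 0.4 kip/in (vertical).
Torsion M = P·e = 6.8 × 12.5 = 85 kip·in.
Critical point at (x, y) = (2, 4.25) from centroid. f_tx = M·y/J = 2.121 kip/in; f_ty = M·x/J = 0.9979 kip/in.
Resultant f_max = √[f_tx² + (f_v + f_ty)²] = √[2.121² + (0.4 + 0.9979)²] = 2.54 kip/in.
Capacity per unit length: r_n/Ω = (1/2.0) × 0.6 × 60 × (0.707 × 0.25) = 3.181 kip/in.
2.54 ≤ 3.181 → adequate.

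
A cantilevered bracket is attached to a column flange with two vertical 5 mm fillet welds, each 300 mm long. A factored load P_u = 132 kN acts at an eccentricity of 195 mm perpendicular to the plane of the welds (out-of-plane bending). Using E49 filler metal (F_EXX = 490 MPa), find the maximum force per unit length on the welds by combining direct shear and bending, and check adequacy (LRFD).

f_max ≈ 886 N/mm; NOT adequate

L_w = 2 × 300 = 600 mm; section modulus (unit throat) S = 2 × L²/6 = 30000 mm².
Direct shear f_v = P/L_w = 132×10³/600 = 220 N/mm.
Moment M = P × e = 132×10³ × 195 = 25740000 N·mm; bending f_b = M/S = 858 N/mm.
f_max = √(f_v² + f_b²) = √(220² + 858²) = 885.8 N/mm.
φr_n = 0.75 × 0.6 × 490 × (0.707 × 5) = 779.5 N/mm → NOT adequate.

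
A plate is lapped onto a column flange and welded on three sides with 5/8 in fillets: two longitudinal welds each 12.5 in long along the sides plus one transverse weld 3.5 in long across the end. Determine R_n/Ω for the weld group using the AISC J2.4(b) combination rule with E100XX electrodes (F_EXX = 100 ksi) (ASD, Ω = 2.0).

R_n/Ω ≈ 378 kips

t_e = 0.707 × 0.625 = 0.4419 in.
R_nwl = 0.6 × 100 × 0.4419 × 25 = 662.8 kips (longitudinal, 2 welds).
R_nwt = 0.6 × 100 × 0.4419 × 3.5 = 92.79 kips (transverse, base value).
(i) R_nwl + R_nwt = 755.6 kips; (ii) 0.85 R_nwl + 1.5 R_nwt = 702.6 kips.
R_n = max = 755.6 kips [governs: (i)]; R_n/Ω = 377.8 kips.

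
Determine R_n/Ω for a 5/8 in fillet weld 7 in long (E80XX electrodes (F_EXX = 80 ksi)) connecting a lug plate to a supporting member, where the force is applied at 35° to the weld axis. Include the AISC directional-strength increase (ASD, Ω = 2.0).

R_n/Ω ≈ 90.4 kips

t_e = 0.707 × 0.625 = 0.4419 in; A_we = 0.4419 × 7 = 3.093 in².
Directional factor: 1.0 + 0.5 sin^1.5(35°) = 1.217.
F_nw = 0.6 × 80 × 1.217 = 58.43 ksi.
R_n/Ω = (58.43 × 3.093) / 2.0 = 90.36 kips.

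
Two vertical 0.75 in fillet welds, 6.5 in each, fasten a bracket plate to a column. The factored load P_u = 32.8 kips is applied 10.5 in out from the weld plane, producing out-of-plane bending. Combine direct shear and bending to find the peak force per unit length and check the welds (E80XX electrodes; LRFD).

E80XX → F_EXX = 80 ksi.
L_w = 2 × 6.5 = 13 in; section modulus (unit throat) S = 2 × L²/6 = 14.08 in².
Direct shear f_v = P/L_w = 32.8/13 = 2.523 kip/in.
Moment M = P × e = 32.8 × 10.5 = 344.4 kip·in; bending f_b = M/S = 24.45 kip/in.
f_max = √(f_v² + f_b²) = √(2.523² + 24.45²) = 24.58 kip/in.
φr_n = 0.75 × 0.6 × 80 × (0.707 × 0.75) = 19.09 kip/in → NOT adequate.

f_max ≈ 24.6 kip/in; NOT adequate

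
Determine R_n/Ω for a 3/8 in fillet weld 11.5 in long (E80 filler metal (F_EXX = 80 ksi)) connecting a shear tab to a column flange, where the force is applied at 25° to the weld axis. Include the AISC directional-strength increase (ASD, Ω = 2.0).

R_n/Ω ≈ 83.2 kip

t_e = 0.707 × 0.375 = 0.2651 in; A_we = 0.2651 × 11.5 = 3.049 in².
Directional factor: 1.0 + 0.5 sin^1.5(25°) = 1.137.
F_nw = 0.6 × 80 × 1.137 = 54.59 ksi.
R_n/Ω = (54.59 × 3.049) / 2.0 = 83.23 kip.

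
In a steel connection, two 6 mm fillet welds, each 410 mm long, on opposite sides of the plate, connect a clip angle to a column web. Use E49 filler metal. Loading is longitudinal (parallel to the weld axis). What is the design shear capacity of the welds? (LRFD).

φR_n ≈ 767 kN

E49XX → F_EXX = 490 MPa.
Effective throat t_e = 0.707 × 6 = 4.242 mm.
Total length L = 820 mm; A_we = 4.242 × 820 = 3478 mm².
F_nw = 0.6 F_EXX = 0.6 × 490 = 294 MPa.
φR_n = 0.75 × 294 × 3478 × 10⁻³ = 767 kN.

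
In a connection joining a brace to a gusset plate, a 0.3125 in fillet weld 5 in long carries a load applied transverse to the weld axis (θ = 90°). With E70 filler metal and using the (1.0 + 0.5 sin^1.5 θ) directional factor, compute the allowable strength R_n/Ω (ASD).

E70XX → F_EXX = 70 ksi.
t_e = 0.707 × 0.3125 = 0.2209 in; A_we = 0.2209 × 5 = 1.105 in².
Directional factor: 1.0 + 0.5 sin^1.5(90°) = 1.5.
F_nw = 0.6 × 70 × 1.5 = 63 ksi.
R_n/Ω = (63 × 1.105) / 2.0 = 34.8 kips.

R_n/Ω ≈ 34.8 kips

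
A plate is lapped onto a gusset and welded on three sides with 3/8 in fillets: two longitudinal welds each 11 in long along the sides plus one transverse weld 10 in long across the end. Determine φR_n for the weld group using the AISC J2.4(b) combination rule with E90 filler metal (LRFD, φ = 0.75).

φR_n ≈ 362 kips

E90XX → F_EXX = 90 ksi.
t_e = 0.707 × 0.375 = 0.2651 in.
R_nwl = 0.6 × 90 × 0.2651 × 22 = 315 kips (longitudinal, 2 welds).
R_nwt = 0.6 × 90 × 0.2651 × 10 = 143.2 kips (transverse, base value).
(i) R_nwl + R_nwt = 458.1 kips; (ii) 0.85 R_nwl + 1.5 R_nwt = 482.5 kips.
R_n = max = 482.5 kips [governs: (ii)]; φR_n = 361.9 kips.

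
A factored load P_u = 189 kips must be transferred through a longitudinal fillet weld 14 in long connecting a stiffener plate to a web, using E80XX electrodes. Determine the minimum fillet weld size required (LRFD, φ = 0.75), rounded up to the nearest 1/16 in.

w = 9/16 in

E80XX → F_EXX = 80 ksi.
Total weld length L = 14 in.
Required throat t_e = P_u / (φ × 0.6 F_EXX × L) = 189 / (0.75 × 0.6 × 80 × 14) = 0.375 in.
Required leg w = t_e / 0.707 = 0.5304 in → use 9/16 in.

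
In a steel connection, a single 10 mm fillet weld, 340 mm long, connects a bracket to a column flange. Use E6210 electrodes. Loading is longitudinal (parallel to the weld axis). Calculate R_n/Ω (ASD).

E62XX → F_EXX = 620 MPa.
Effective throat t_e = 0.707 × 10 = 7.07 mm.
Total length L = 340 mm; A_we = 7.07 × 340 = 2404 mm².
F_nw = 0.6 F_EXX = 0.6 × 620 = 372 MPa.
R_n = 372 × 2404 × 10⁻³ = 894.2 kN; R_n/Ω = 894.2/2.0 = 447.1 kN.

R_n/Ω ≈ 447 kN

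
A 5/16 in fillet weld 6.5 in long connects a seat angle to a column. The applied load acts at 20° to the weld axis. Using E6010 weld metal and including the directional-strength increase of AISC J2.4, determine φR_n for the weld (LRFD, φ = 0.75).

E60XX → F_EXX = 60 ksi.
t_e = 0.707 × 0.3125 = 0.2209 in; A_we = 0.2209 × 6.5 = 1.436 in².
Directional factor: 1.0 + 0.5 sin^1.5(20°) = 1.1.
F_nw = 0.6 × 60 × 1.1 = 39.6 ksi.
φR_n = 0.75 × 39.6 × 1.436 = 42.65 kip.

φR_n ≈ 42.7 kip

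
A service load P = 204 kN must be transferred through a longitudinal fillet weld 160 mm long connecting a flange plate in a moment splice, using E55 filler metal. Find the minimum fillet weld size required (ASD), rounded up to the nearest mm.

E55XX → F_EXX = 550 MPa.
Total weld length L = 160 mm.
Required throat t_e = P × Ω / (0.6 F_EXX × L) = 204 × 2.0 / (0.6 × 550 × 160 × 10⁻³) = 7.727 mm.
Required leg w = t_e / 0.707 = 10.93 mm → use 11 mm.

w = 11 mm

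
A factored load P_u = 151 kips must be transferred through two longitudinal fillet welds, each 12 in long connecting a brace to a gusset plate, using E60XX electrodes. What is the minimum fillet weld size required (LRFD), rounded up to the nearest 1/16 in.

E60XX → F_EXX = 60 ksi.
Total weld length L = 24 in.
Required throat t_e = P_u / (φ × 0.6 F_EXX × L) = 151 / (0.75 × 0.6 × 60 × 24) = 0.233 in.
Required leg w = t_e / 0.707 = 0.3296 in → use 3/8 in.

w = 3/8 in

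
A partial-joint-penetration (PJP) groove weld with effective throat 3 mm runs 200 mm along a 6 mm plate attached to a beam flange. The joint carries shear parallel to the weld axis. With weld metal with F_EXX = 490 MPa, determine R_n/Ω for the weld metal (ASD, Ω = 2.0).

Effective throat (given) t_e = 3 mm.
A_we = 3 × 200 = 600 mm².
F_nw = 0.6 F_EXX = 294 MPa.
R_n/Ω = (294 × 600) / 2.0 × 10⁻³ = 88.2 kN.

R_n/Ω ≈ 88.2 kN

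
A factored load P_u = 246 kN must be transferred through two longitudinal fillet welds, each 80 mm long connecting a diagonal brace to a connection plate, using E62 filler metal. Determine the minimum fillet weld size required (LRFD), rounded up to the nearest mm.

E62XX → F_EXX = 620 MPa.
Total weld length L = 160 mm.
Required throat t_e = P_u / (φ × 0.6 F_EXX × L) = 246 / (0.75 × 0.6 × 620 × 160 × 10⁻³) = 5.511 mm.
Required leg w = t_e / 0.707 = 7.795 mm → use 8 mm.

w = 8 mm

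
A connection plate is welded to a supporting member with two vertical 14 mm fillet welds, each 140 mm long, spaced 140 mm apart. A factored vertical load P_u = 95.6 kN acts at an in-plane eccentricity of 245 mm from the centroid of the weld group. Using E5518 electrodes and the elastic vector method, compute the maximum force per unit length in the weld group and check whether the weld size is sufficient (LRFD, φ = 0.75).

E55XX → F_EXX = 550 MPa.
Total weld length L_w = 280 mm. Treat welds as unit-width lines.
Polar moment about centroid: J = 2[d³/12 + d(b/2)²] = 2[140³/12 + 140×70²] = 1829000 mm³.
Direct shear f_v = P/L_w = 95.6×10³ / 280 = 341.4 N/mm (vertical).
Torsion M = P·e = 95.6×10³ × 245 = 23422000 N·mm.
Critical point at (x, y) = (70, 70) from centroid. f_tx = M·y/J = 896.2 N/mm; f_ty = M·x/J = 896.2 N/mm.
Resultant f_max = √[f_tx² + (f_v + f_ty)²] = √[896.2² + (341.4 + 896.2)²] = 1528 N/mm.
Capacity per unit length: φr_n = 0.75 × 0.6 × 550 × (0.707 × 14) = 2450 N/mm.
1528 ≤ 2450 → adequate.

f_max ≈ 1530 N/mm; adequate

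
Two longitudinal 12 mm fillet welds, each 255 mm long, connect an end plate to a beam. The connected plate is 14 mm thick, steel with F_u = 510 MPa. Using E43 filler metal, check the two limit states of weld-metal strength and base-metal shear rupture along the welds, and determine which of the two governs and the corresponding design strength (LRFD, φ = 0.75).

E43XX → F_EXX = 430 MPa.
t_e = 0.707 × 12 = 8.484 mm; L = 510 mm.
Weld metal: φR_n = 0.75 × 0.6 × 430 × 8.484 × 510 × 10⁻³ = 837.2 kN.
Base metal (shear rupture): φR_n = 0.75 × 0.6 × 510 × 14 × 510 × 10⁻³ = 1639 kN.
Governing: weld metal.

φR_n ≈ 837 kN (weld metal governs)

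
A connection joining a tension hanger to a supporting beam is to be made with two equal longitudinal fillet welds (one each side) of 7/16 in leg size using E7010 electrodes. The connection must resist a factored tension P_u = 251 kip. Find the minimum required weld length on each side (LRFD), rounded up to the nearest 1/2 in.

L = 13 in on each side

E70XX → F_EXX = 70 ksi.
Throat t_e = 0.707 × 0.4375 = 0.3093 in.
φr_n = 0.75 × 0.6 × 70 × 0.3093 = 9.743 kip/in.
L_req = P_u / φr_n = 251 / 9.743 = 25.76 in total.
Per side: 25.76 / 2 = 12.88 in.
Round up → use L = 13 in on each side.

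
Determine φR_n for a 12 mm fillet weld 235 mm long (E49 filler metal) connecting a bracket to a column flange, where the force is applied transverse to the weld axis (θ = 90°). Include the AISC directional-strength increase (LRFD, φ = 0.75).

E49XX → F_EXX = 490 MPa.
t_e = 0.707 × 12 = 8.484 mm; A_we = 8.484 × 235 = 1994 mm².
Directional factor: 1.0 + 0.5 sin^1.5(90°) = 1.5.
F_nw = 0.6 × 490 × 1.5 = 441 MPa.
φR_n = 0.75 × 441 × 1994 × 10⁻³ = 659.4 kN.

φR_n ≈ 659 kN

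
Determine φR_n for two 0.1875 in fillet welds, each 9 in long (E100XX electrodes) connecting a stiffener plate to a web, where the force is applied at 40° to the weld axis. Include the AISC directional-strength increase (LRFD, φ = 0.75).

E100XX → F_EXX = 100 ksi.
t_e = 0.707 × 0.1875 = 0.1326 in; A_we = 0.1326 × 18 = 2.386 in².
Directional factor: 1.0 + 0.5 sin^1.5(40°) = 1.258.
F_nw = 0.6 × 100 × 1.258 = 75.46 ksi.
φR_n = 0.75 × 75.46 × 2.386 = 135 kip.

φR_n ≈ 135 kip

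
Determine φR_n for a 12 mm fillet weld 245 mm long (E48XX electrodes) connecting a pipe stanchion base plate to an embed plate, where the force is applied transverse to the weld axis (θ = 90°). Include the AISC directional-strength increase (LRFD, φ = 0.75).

φR_n ≈ 673 kN

E48XX → F_EXX = 480 MPa.
t_e = 0.707 × 12 = 8.484 mm; A_we = 8.484 × 245 = 2079 mm².
Directional factor: 1.0 + 0.5 sin^1.5(90°) = 1.5.
F_nw = 0.6 × 480 × 1.5 = 432 MPa.
φR_n = 0.75 × 432 × 2079 × 10⁻³ = 673.5 kN.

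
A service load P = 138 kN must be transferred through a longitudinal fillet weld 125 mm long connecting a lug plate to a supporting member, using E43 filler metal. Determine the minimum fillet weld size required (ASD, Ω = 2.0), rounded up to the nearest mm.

E43XX → F_EXX = 430 MPa.
Total weld length L = 125 mm.
Required throat t_e = P × Ω / (0.6 F_EXX × L) = 138 × 2.0 / (0.6 × 430 × 125 × 10⁻³) = 8.558 mm.
Required leg w = t_e / 0.707 = 12.1 mm → use 13 mm.

w = 13 mm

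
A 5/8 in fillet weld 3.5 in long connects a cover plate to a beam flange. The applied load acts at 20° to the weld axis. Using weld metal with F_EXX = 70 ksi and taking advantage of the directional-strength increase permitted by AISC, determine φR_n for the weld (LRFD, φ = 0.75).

t_e = 0.707 × 0.625 = 0.4419 in; A_we = 0.4419 × 3.5 = 1.547 in².
Directional factor: 1.0 + 0.5 sin^1.5(20°) = 1.1.
F_nw = 0.6 × 70 × 1.1 = 46.2 ksi.
φR_n = 0.75 × 46.2 × 1.547 = 53.59 kip.

φR_n ≈ 53.6 kip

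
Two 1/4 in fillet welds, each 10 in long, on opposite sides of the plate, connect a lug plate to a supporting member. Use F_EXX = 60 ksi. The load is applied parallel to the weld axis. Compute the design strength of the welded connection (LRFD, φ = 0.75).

φR_n ≈ 95.4 kips

Effective throat t_e = 0.707 × 0.25 = 0.1767 in.
Total length L = 20 in; A_we = 0.1767 × 20 = 3.535 in².
F_nw = 0.6 F_EXX = 0.6 × 60 = 36 ksi.
φR_n = 0.75 × 36 × 3.535 = 95.44 kips.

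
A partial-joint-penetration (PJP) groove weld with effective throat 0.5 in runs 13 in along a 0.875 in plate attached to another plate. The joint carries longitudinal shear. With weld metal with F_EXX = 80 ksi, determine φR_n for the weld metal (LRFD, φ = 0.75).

Effective throat (given) t_e = 0.5 in.
A_we = 0.5 × 13 = 6.5 in².
F_nw = 0.6 F_EXX = 48 ksi.
φR_n = 0.75 × 48 × 6.5 = 234 kips.

φR_n ≈ 234 kips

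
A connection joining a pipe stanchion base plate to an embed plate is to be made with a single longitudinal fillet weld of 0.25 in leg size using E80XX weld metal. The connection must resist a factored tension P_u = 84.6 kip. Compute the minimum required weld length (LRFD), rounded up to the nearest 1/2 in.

L = 13.5 in

E80XX → F_EXX = 80 ksi.
Throat t_e = 0.707 × 0.25 = 0.1767 in.
φr_n = 0.75 × 0.6 × 80 × 0.1767 = 6.363 kip/in.
L_req = P_u / φr_n = 84.6 / 6.363 = 13.3 in total.
Round up → use L = 13.5 in.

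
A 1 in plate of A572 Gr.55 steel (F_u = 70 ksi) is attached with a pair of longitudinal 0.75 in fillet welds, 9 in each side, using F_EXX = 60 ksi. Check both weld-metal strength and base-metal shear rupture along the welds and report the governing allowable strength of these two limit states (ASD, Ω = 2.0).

R_n/Ω ≈ 172 kips (weld metal governs)

t_e = 0.707 × 0.75 = 0.5302 in; L = 18 in.
Weld metal: R_n/Ω = (1/2.0) × 0.6 × 60 × 0.5302 × 18 = 171.8 kips.
Base metal (shear rupture): R_n/Ω = (1/2.0) × 0.6 × 70 × 1 × 18 = 378 kips.
Governing: weld metal.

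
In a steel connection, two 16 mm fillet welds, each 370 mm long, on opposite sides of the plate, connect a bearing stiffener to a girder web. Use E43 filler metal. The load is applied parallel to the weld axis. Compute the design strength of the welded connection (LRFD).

E43XX → F_EXX = 430 MPa.
Effective throat t_e = 0.707 × 16 = 11.31 mm.
Total length L = 740 mm; A_we = 11.31 × 740 = 8371 mm².
F_nw = 0.6 F_EXX = 0.6 × 430 = 258 MPa.
φR_n = 0.75 × 258 × 8371 × 10⁻³ = 1620 kN.

φR_n ≈ 1620 kN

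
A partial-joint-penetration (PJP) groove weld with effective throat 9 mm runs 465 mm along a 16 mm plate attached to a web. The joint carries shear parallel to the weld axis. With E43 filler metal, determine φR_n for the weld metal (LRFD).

E43XX → F_EXX = 430 MPa.
Effective throat (given) t_e = 9 mm.
A_we = 9 × 465 = 4185 mm².
F_nw = 0.6 F_EXX = 258 MPa.
φR_n = 0.75 × 258 × 4185 × 10⁻³ = 809.8 kN.

φR_n ≈ 810 kN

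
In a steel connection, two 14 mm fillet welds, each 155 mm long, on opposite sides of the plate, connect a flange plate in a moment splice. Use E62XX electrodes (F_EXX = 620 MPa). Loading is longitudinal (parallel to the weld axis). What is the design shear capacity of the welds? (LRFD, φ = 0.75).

φR_n ≈ 856 kN

Effective throat t_e = 0.707 × 14 = 9.898 mm.
Total length L = 310 mm; A_we = 9.898 × 310 = 3068 mm².
F_nw = 0.6 F_EXX = 0.6 × 620 = 372 MPa.
φR_n = 0.75 × 372 × 3068 × 10⁻³ = 856.1 kN.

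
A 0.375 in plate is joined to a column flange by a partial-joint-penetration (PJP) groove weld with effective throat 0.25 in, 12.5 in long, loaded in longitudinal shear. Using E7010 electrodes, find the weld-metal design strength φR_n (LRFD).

φR_n ≈ 98.4 kip

E70XX → F_EXX = 70 ksi.
Effective throat (given) t_e = 0.25 in.
A_we = 0.25 × 12.5 = 3.125 in².
F_nw = 0.6 F_EXX = 42 ksi.
φR_n = 0.75 × 42 × 3.125 = 98.44 kip.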